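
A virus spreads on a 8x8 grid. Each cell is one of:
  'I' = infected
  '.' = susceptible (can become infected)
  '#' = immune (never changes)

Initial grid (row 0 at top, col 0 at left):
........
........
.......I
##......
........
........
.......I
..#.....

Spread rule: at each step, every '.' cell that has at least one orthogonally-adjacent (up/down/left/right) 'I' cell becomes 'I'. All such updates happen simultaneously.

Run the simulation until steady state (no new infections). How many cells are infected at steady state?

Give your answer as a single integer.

Step 0 (initial): 2 infected
Step 1: +6 new -> 8 infected
Step 2: +8 new -> 16 infected
Step 3: +8 new -> 24 infected
Step 4: +8 new -> 32 infected
Step 5: +8 new -> 40 infected
Step 6: +7 new -> 47 infected
Step 7: +7 new -> 54 infected
Step 8: +5 new -> 59 infected
Step 9: +2 new -> 61 infected
Step 10: +0 new -> 61 infected

Answer: 61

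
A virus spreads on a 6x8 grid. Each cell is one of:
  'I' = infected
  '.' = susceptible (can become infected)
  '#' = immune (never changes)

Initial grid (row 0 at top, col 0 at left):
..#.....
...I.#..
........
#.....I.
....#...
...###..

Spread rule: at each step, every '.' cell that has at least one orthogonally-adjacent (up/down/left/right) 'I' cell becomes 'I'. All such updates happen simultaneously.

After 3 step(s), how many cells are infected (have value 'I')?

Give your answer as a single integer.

Step 0 (initial): 2 infected
Step 1: +8 new -> 10 infected
Step 2: +12 new -> 22 infected
Step 3: +9 new -> 31 infected

Answer: 31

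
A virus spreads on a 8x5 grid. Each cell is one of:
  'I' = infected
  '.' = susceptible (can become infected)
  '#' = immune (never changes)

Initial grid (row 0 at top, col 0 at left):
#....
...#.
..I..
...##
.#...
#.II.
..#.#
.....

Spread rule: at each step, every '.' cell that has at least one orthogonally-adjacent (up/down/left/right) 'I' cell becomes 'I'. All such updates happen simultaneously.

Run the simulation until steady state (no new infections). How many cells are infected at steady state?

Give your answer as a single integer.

Answer: 32

Derivation:
Step 0 (initial): 3 infected
Step 1: +9 new -> 12 infected
Step 2: +8 new -> 20 infected
Step 3: +9 new -> 29 infected
Step 4: +3 new -> 32 infected
Step 5: +0 new -> 32 infected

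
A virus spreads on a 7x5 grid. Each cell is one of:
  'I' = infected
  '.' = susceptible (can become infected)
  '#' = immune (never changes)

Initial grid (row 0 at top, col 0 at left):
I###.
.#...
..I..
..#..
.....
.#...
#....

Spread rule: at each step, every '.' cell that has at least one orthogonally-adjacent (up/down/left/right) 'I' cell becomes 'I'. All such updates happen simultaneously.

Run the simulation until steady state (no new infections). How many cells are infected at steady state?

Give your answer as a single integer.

Answer: 28

Derivation:
Step 0 (initial): 2 infected
Step 1: +4 new -> 6 infected
Step 2: +5 new -> 11 infected
Step 3: +5 new -> 16 infected
Step 4: +5 new -> 21 infected
Step 5: +4 new -> 25 infected
Step 6: +2 new -> 27 infected
Step 7: +1 new -> 28 infected
Step 8: +0 new -> 28 infected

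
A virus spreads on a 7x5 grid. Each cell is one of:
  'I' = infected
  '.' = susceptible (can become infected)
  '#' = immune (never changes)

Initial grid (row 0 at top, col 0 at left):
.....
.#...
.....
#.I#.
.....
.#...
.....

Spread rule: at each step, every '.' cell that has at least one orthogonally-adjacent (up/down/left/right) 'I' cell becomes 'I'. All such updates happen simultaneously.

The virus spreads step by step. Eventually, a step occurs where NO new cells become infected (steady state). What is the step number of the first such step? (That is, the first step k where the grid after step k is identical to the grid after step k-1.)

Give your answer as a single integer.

Answer: 6

Derivation:
Step 0 (initial): 1 infected
Step 1: +3 new -> 4 infected
Step 2: +6 new -> 10 infected
Step 3: +8 new -> 18 infected
Step 4: +9 new -> 27 infected
Step 5: +4 new -> 31 infected
Step 6: +0 new -> 31 infected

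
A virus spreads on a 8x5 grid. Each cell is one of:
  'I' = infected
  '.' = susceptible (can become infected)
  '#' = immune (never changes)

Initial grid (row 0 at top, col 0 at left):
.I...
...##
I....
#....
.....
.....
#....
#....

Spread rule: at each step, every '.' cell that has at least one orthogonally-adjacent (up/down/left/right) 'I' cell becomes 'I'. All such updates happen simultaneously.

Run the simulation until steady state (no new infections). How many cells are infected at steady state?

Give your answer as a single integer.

Step 0 (initial): 2 infected
Step 1: +5 new -> 7 infected
Step 2: +4 new -> 11 infected
Step 3: +4 new -> 15 infected
Step 4: +5 new -> 20 infected
Step 5: +5 new -> 25 infected
Step 6: +4 new -> 29 infected
Step 7: +3 new -> 32 infected
Step 8: +2 new -> 34 infected
Step 9: +1 new -> 35 infected
Step 10: +0 new -> 35 infected

Answer: 35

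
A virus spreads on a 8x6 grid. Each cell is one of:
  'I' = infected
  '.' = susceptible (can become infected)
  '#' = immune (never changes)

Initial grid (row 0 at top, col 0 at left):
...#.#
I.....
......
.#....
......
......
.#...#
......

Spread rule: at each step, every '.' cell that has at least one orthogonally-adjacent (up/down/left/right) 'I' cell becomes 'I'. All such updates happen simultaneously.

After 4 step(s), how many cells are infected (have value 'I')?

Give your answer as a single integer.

Step 0 (initial): 1 infected
Step 1: +3 new -> 4 infected
Step 2: +4 new -> 8 infected
Step 3: +4 new -> 12 infected
Step 4: +5 new -> 17 infected

Answer: 17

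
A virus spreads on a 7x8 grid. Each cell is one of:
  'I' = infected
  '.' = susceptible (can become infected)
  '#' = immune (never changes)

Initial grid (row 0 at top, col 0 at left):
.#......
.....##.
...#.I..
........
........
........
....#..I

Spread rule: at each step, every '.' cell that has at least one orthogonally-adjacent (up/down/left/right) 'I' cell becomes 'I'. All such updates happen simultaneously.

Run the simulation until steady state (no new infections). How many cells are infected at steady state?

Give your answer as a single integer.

Step 0 (initial): 2 infected
Step 1: +5 new -> 7 infected
Step 2: +8 new -> 15 infected
Step 3: +8 new -> 23 infected
Step 4: +7 new -> 30 infected
Step 5: +7 new -> 37 infected
Step 6: +6 new -> 43 infected
Step 7: +5 new -> 48 infected
Step 8: +2 new -> 50 infected
Step 9: +1 new -> 51 infected
Step 10: +0 new -> 51 infected

Answer: 51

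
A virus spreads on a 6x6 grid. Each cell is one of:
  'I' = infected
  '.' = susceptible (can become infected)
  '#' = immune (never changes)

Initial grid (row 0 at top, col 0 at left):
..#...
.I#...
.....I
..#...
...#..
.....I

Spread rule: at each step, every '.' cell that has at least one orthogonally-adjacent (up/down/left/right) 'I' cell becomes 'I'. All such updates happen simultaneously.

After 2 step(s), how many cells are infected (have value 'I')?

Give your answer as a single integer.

Answer: 21

Derivation:
Step 0 (initial): 3 infected
Step 1: +8 new -> 11 infected
Step 2: +10 new -> 21 infected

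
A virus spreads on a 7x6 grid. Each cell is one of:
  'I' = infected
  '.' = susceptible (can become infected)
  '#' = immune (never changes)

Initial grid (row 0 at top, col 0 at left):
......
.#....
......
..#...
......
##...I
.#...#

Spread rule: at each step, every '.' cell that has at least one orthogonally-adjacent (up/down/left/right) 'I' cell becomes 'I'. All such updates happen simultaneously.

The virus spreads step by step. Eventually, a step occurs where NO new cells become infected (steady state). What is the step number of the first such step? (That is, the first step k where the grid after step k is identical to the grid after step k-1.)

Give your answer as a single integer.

Step 0 (initial): 1 infected
Step 1: +2 new -> 3 infected
Step 2: +4 new -> 7 infected
Step 3: +5 new -> 12 infected
Step 4: +5 new -> 17 infected
Step 5: +4 new -> 21 infected
Step 6: +5 new -> 26 infected
Step 7: +4 new -> 30 infected
Step 8: +2 new -> 32 infected
Step 9: +2 new -> 34 infected
Step 10: +1 new -> 35 infected
Step 11: +0 new -> 35 infected

Answer: 11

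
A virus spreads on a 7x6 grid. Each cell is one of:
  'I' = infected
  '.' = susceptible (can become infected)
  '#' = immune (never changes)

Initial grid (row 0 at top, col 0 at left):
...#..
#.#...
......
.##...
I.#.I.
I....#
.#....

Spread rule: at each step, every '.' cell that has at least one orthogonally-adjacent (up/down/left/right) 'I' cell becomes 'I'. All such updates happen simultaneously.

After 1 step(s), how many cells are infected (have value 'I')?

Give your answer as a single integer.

Answer: 11

Derivation:
Step 0 (initial): 3 infected
Step 1: +8 new -> 11 infected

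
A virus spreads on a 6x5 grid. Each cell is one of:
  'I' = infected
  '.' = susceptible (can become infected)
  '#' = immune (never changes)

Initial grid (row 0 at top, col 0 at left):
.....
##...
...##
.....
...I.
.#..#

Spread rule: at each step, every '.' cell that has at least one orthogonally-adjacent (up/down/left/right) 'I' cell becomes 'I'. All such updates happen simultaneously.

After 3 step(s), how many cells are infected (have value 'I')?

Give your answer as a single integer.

Answer: 12

Derivation:
Step 0 (initial): 1 infected
Step 1: +4 new -> 5 infected
Step 2: +4 new -> 9 infected
Step 3: +3 new -> 12 infected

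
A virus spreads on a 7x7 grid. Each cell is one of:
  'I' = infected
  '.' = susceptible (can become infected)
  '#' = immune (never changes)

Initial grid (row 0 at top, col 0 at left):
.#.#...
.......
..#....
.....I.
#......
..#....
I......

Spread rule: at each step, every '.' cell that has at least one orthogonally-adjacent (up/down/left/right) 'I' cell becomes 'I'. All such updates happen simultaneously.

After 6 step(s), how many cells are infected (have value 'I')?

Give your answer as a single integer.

Step 0 (initial): 2 infected
Step 1: +6 new -> 8 infected
Step 2: +9 new -> 17 infected
Step 3: +11 new -> 28 infected
Step 4: +8 new -> 36 infected
Step 5: +3 new -> 39 infected
Step 6: +3 new -> 42 infected

Answer: 42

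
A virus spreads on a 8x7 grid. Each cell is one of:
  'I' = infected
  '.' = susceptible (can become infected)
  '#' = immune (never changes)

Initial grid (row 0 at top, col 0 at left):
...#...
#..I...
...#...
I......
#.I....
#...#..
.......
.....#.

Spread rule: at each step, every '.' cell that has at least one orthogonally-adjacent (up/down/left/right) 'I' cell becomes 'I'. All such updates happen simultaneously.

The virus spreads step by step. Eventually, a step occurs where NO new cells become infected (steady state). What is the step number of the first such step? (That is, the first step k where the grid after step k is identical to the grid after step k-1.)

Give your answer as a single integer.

Step 0 (initial): 3 infected
Step 1: +8 new -> 11 infected
Step 2: +12 new -> 23 infected
Step 3: +9 new -> 32 infected
Step 4: +10 new -> 42 infected
Step 5: +5 new -> 47 infected
Step 6: +1 new -> 48 infected
Step 7: +1 new -> 49 infected
Step 8: +0 new -> 49 infected

Answer: 8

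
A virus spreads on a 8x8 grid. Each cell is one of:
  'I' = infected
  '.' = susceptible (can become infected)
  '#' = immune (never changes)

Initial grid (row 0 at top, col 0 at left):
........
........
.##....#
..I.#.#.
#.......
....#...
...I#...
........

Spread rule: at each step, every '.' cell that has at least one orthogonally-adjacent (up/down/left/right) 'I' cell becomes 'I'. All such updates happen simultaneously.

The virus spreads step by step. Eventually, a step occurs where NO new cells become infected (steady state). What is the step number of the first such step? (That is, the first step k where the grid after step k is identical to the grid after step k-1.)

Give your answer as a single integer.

Answer: 9

Derivation:
Step 0 (initial): 2 infected
Step 1: +6 new -> 8 infected
Step 2: +8 new -> 16 infected
Step 3: +8 new -> 24 infected
Step 4: +10 new -> 34 infected
Step 5: +11 new -> 45 infected
Step 6: +6 new -> 51 infected
Step 7: +4 new -> 55 infected
Step 8: +1 new -> 56 infected
Step 9: +0 new -> 56 infected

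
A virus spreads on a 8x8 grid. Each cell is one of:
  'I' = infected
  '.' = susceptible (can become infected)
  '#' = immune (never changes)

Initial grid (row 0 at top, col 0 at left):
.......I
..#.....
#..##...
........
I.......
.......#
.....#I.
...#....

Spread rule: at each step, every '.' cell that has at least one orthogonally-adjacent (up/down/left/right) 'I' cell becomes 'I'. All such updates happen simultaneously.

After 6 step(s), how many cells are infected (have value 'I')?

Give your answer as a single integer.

Step 0 (initial): 3 infected
Step 1: +8 new -> 11 infected
Step 2: +11 new -> 22 infected
Step 3: +15 new -> 37 infected
Step 4: +12 new -> 49 infected
Step 5: +7 new -> 56 infected
Step 6: +1 new -> 57 infected

Answer: 57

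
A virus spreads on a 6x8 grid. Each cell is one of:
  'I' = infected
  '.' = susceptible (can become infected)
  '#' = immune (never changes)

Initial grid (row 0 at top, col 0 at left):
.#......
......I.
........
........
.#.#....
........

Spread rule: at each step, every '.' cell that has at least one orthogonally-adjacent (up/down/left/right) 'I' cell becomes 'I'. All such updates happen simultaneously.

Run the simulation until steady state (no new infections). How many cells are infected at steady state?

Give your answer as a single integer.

Step 0 (initial): 1 infected
Step 1: +4 new -> 5 infected
Step 2: +6 new -> 11 infected
Step 3: +6 new -> 17 infected
Step 4: +7 new -> 24 infected
Step 5: +7 new -> 31 infected
Step 6: +4 new -> 35 infected
Step 7: +5 new -> 40 infected
Step 8: +2 new -> 42 infected
Step 9: +2 new -> 44 infected
Step 10: +1 new -> 45 infected
Step 11: +0 new -> 45 infected

Answer: 45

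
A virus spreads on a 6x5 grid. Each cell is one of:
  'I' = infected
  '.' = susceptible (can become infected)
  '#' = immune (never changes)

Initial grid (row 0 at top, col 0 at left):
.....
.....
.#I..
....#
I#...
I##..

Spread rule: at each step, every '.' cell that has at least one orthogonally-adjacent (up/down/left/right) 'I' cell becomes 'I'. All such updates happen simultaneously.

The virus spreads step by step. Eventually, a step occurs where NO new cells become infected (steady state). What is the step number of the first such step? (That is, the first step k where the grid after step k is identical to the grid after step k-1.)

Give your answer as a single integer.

Step 0 (initial): 3 infected
Step 1: +4 new -> 7 infected
Step 2: +8 new -> 15 infected
Step 3: +5 new -> 20 infected
Step 4: +4 new -> 24 infected
Step 5: +1 new -> 25 infected
Step 6: +0 new -> 25 infected

Answer: 6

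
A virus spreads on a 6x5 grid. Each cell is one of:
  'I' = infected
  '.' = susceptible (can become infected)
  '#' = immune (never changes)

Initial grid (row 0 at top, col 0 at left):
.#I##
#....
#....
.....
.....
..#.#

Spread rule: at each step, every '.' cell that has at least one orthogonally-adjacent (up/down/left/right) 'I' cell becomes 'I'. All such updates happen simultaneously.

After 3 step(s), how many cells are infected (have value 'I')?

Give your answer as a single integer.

Step 0 (initial): 1 infected
Step 1: +1 new -> 2 infected
Step 2: +3 new -> 5 infected
Step 3: +4 new -> 9 infected

Answer: 9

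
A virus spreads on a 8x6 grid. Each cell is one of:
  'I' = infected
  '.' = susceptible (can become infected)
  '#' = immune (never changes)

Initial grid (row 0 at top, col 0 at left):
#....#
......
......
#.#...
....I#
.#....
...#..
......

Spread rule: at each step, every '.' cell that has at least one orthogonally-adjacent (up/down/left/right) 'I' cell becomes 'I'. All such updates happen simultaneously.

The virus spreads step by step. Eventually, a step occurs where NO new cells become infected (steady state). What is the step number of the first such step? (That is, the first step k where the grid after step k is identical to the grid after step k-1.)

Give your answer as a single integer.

Step 0 (initial): 1 infected
Step 1: +3 new -> 4 infected
Step 2: +7 new -> 11 infected
Step 3: +7 new -> 18 infected
Step 4: +9 new -> 27 infected
Step 5: +6 new -> 33 infected
Step 6: +5 new -> 38 infected
Step 7: +3 new -> 41 infected
Step 8: +0 new -> 41 infected

Answer: 8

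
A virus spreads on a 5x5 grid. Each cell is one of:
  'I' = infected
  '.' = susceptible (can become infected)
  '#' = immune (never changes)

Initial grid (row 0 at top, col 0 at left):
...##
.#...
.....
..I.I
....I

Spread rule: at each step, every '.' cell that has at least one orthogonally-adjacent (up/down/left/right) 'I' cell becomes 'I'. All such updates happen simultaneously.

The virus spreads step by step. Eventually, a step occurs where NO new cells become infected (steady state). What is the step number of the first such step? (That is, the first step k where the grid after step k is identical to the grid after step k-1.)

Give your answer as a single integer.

Step 0 (initial): 3 infected
Step 1: +6 new -> 9 infected
Step 2: +6 new -> 15 infected
Step 3: +4 new -> 19 infected
Step 4: +2 new -> 21 infected
Step 5: +1 new -> 22 infected
Step 6: +0 new -> 22 infected

Answer: 6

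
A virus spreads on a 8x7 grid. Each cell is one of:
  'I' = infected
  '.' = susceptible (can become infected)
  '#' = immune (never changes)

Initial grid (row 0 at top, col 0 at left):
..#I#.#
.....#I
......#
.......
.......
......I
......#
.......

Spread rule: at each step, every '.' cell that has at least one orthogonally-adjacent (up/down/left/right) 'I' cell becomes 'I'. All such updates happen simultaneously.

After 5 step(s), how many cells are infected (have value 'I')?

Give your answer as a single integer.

Answer: 40

Derivation:
Step 0 (initial): 3 infected
Step 1: +3 new -> 6 infected
Step 2: +7 new -> 13 infected
Step 3: +9 new -> 22 infected
Step 4: +11 new -> 33 infected
Step 5: +7 new -> 40 infected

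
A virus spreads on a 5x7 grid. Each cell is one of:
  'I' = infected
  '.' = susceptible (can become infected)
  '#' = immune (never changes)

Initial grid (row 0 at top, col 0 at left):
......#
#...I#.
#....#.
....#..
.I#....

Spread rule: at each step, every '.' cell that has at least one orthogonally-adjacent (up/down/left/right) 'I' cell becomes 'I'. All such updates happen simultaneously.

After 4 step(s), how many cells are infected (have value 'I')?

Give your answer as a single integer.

Step 0 (initial): 2 infected
Step 1: +5 new -> 7 infected
Step 2: +7 new -> 14 infected
Step 3: +4 new -> 18 infected
Step 4: +2 new -> 20 infected

Answer: 20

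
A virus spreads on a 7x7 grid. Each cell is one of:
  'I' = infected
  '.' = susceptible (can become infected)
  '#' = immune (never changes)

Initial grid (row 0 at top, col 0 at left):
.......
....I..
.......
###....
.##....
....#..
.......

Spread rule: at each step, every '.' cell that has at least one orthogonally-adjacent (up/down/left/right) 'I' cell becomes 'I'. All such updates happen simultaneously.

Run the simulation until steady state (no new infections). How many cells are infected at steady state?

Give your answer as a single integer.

Step 0 (initial): 1 infected
Step 1: +4 new -> 5 infected
Step 2: +7 new -> 12 infected
Step 3: +8 new -> 20 infected
Step 4: +6 new -> 26 infected
Step 5: +5 new -> 31 infected
Step 6: +4 new -> 35 infected
Step 7: +4 new -> 39 infected
Step 8: +2 new -> 41 infected
Step 9: +2 new -> 43 infected
Step 10: +0 new -> 43 infected

Answer: 43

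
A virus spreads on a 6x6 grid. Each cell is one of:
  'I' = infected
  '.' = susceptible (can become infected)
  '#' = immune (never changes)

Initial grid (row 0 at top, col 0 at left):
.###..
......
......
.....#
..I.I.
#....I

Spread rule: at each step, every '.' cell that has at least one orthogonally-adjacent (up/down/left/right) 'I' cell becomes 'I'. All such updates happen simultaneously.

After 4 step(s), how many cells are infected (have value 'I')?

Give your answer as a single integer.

Step 0 (initial): 3 infected
Step 1: +7 new -> 10 infected
Step 2: +7 new -> 17 infected
Step 3: +6 new -> 23 infected
Step 4: +5 new -> 28 infected

Answer: 28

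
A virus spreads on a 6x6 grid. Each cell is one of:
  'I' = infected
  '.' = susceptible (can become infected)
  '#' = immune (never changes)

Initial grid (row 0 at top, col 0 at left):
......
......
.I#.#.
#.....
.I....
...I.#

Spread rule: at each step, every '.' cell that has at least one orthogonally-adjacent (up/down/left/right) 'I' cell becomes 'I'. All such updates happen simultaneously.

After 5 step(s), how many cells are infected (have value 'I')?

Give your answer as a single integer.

Step 0 (initial): 3 infected
Step 1: +9 new -> 12 infected
Step 2: +7 new -> 19 infected
Step 3: +6 new -> 25 infected
Step 4: +3 new -> 28 infected
Step 5: +3 new -> 31 infected

Answer: 31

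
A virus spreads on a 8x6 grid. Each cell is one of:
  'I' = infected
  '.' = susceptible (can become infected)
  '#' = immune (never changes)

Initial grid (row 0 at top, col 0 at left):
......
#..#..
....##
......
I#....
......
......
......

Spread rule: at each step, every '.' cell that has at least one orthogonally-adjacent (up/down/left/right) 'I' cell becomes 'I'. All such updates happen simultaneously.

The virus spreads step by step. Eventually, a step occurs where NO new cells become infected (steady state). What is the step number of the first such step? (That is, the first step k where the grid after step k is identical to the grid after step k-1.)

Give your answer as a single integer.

Step 0 (initial): 1 infected
Step 1: +2 new -> 3 infected
Step 2: +4 new -> 7 infected
Step 3: +5 new -> 12 infected
Step 4: +7 new -> 19 infected
Step 5: +8 new -> 27 infected
Step 6: +7 new -> 34 infected
Step 7: +4 new -> 38 infected
Step 8: +2 new -> 40 infected
Step 9: +2 new -> 42 infected
Step 10: +1 new -> 43 infected
Step 11: +0 new -> 43 infected

Answer: 11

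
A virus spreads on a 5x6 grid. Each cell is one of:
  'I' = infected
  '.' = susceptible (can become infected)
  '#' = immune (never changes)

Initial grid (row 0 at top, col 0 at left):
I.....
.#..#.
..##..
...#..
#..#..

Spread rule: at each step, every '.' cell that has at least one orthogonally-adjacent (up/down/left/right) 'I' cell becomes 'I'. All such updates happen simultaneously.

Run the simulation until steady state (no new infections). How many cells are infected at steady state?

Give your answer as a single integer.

Answer: 23

Derivation:
Step 0 (initial): 1 infected
Step 1: +2 new -> 3 infected
Step 2: +2 new -> 5 infected
Step 3: +4 new -> 9 infected
Step 4: +3 new -> 12 infected
Step 5: +3 new -> 15 infected
Step 6: +2 new -> 17 infected
Step 7: +1 new -> 18 infected
Step 8: +2 new -> 20 infected
Step 9: +2 new -> 22 infected
Step 10: +1 new -> 23 infected
Step 11: +0 new -> 23 infected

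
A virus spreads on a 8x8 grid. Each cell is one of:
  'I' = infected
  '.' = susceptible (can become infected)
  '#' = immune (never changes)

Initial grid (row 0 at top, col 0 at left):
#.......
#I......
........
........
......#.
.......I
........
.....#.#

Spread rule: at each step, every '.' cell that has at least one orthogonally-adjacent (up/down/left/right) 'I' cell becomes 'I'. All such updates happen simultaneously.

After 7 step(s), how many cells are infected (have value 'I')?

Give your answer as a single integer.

Answer: 59

Derivation:
Step 0 (initial): 2 infected
Step 1: +6 new -> 8 infected
Step 2: +8 new -> 16 infected
Step 3: +12 new -> 28 infected
Step 4: +13 new -> 41 infected
Step 5: +11 new -> 52 infected
Step 6: +5 new -> 57 infected
Step 7: +2 new -> 59 infected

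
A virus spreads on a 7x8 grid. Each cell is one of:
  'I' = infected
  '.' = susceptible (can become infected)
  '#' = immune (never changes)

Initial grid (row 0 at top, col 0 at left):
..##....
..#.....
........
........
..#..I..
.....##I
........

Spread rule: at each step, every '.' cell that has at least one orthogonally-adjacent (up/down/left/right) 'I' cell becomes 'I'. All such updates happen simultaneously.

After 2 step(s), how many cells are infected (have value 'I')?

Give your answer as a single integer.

Step 0 (initial): 2 infected
Step 1: +5 new -> 7 infected
Step 2: +7 new -> 14 infected

Answer: 14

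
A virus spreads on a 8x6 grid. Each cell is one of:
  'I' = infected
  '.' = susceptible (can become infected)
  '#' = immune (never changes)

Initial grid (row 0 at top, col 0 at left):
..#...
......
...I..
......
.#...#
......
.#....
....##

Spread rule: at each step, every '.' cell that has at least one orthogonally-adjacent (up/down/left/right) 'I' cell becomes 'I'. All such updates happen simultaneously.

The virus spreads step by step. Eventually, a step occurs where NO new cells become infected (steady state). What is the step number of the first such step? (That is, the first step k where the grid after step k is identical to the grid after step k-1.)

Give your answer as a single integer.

Step 0 (initial): 1 infected
Step 1: +4 new -> 5 infected
Step 2: +8 new -> 13 infected
Step 3: +9 new -> 22 infected
Step 4: +7 new -> 29 infected
Step 5: +7 new -> 36 infected
Step 6: +3 new -> 39 infected
Step 7: +2 new -> 41 infected
Step 8: +1 new -> 42 infected
Step 9: +0 new -> 42 infected

Answer: 9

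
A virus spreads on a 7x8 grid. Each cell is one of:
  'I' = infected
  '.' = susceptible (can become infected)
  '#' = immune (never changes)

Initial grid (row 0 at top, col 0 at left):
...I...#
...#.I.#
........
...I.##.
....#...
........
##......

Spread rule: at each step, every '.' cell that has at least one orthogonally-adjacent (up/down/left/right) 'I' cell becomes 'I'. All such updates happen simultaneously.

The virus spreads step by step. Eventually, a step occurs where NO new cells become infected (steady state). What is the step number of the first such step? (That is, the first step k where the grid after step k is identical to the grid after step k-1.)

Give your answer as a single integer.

Answer: 8

Derivation:
Step 0 (initial): 3 infected
Step 1: +10 new -> 13 infected
Step 2: +9 new -> 22 infected
Step 3: +9 new -> 31 infected
Step 4: +8 new -> 39 infected
Step 5: +5 new -> 44 infected
Step 6: +3 new -> 47 infected
Step 7: +1 new -> 48 infected
Step 8: +0 new -> 48 infected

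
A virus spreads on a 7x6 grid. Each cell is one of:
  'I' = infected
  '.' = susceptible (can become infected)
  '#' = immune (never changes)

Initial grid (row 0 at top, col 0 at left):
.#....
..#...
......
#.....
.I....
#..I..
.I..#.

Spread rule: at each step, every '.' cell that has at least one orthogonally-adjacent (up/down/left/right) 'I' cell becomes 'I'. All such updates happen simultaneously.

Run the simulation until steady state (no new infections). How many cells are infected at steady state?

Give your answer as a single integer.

Step 0 (initial): 3 infected
Step 1: +10 new -> 13 infected
Step 2: +5 new -> 18 infected
Step 3: +7 new -> 25 infected
Step 4: +4 new -> 29 infected
Step 5: +4 new -> 33 infected
Step 6: +3 new -> 36 infected
Step 7: +1 new -> 37 infected
Step 8: +0 new -> 37 infected

Answer: 37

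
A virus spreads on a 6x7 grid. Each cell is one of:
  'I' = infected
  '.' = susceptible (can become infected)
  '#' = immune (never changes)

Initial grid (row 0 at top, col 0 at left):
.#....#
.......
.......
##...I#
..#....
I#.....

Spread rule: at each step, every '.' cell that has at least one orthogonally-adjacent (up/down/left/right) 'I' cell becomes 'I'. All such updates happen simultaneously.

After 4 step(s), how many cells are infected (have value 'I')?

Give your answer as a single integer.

Step 0 (initial): 2 infected
Step 1: +4 new -> 6 infected
Step 2: +8 new -> 14 infected
Step 3: +8 new -> 22 infected
Step 4: +4 new -> 26 infected

Answer: 26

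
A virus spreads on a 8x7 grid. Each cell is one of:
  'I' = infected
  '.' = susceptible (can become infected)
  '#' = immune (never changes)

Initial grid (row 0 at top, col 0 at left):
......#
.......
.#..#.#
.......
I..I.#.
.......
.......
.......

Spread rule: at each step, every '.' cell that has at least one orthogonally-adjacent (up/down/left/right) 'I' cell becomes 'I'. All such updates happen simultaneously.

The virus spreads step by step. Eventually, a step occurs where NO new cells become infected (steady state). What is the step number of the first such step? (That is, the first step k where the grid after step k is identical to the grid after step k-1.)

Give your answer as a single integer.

Answer: 7

Derivation:
Step 0 (initial): 2 infected
Step 1: +7 new -> 9 infected
Step 2: +10 new -> 19 infected
Step 3: +10 new -> 29 infected
Step 4: +12 new -> 41 infected
Step 5: +7 new -> 48 infected
Step 6: +3 new -> 51 infected
Step 7: +0 new -> 51 infected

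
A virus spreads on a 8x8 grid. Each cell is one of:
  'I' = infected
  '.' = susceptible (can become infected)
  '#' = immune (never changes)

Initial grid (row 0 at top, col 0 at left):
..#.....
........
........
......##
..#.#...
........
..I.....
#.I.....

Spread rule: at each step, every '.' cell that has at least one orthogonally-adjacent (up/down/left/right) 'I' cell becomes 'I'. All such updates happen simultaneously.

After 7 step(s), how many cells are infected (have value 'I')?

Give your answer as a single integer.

Step 0 (initial): 2 infected
Step 1: +5 new -> 7 infected
Step 2: +5 new -> 12 infected
Step 3: +6 new -> 18 infected
Step 4: +6 new -> 24 infected
Step 5: +9 new -> 33 infected
Step 6: +8 new -> 41 infected
Step 7: +7 new -> 48 infected

Answer: 48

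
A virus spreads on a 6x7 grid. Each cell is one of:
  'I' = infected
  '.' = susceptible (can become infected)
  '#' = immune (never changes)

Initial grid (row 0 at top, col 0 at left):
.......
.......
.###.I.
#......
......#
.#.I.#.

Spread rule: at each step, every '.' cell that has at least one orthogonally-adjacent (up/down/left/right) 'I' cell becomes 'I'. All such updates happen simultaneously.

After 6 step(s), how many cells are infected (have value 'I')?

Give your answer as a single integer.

Step 0 (initial): 2 infected
Step 1: +7 new -> 9 infected
Step 2: +9 new -> 18 infected
Step 3: +5 new -> 23 infected
Step 4: +4 new -> 27 infected
Step 5: +3 new -> 30 infected
Step 6: +2 new -> 32 infected

Answer: 32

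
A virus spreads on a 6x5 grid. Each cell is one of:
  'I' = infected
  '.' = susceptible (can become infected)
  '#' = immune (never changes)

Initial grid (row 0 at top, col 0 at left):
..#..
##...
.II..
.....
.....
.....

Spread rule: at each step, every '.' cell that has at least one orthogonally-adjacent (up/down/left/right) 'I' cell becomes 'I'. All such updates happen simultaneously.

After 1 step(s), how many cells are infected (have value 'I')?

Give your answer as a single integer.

Step 0 (initial): 2 infected
Step 1: +5 new -> 7 infected

Answer: 7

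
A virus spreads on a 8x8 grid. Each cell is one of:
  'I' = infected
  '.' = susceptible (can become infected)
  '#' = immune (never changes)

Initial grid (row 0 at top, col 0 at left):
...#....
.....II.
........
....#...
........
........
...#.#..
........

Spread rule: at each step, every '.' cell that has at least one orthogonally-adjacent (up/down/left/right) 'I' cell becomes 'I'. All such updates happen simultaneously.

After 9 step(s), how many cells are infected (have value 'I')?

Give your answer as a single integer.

Step 0 (initial): 2 infected
Step 1: +6 new -> 8 infected
Step 2: +7 new -> 15 infected
Step 3: +5 new -> 20 infected
Step 4: +8 new -> 28 infected
Step 5: +8 new -> 36 infected
Step 6: +8 new -> 44 infected
Step 7: +6 new -> 50 infected
Step 8: +4 new -> 54 infected
Step 9: +3 new -> 57 infected

Answer: 57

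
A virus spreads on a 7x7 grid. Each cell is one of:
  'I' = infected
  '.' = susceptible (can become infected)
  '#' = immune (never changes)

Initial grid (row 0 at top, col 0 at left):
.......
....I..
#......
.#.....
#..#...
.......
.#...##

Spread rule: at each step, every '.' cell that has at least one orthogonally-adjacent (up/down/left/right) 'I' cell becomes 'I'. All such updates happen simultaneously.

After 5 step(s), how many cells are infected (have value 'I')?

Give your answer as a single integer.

Step 0 (initial): 1 infected
Step 1: +4 new -> 5 infected
Step 2: +7 new -> 12 infected
Step 3: +8 new -> 20 infected
Step 4: +7 new -> 27 infected
Step 5: +6 new -> 33 infected

Answer: 33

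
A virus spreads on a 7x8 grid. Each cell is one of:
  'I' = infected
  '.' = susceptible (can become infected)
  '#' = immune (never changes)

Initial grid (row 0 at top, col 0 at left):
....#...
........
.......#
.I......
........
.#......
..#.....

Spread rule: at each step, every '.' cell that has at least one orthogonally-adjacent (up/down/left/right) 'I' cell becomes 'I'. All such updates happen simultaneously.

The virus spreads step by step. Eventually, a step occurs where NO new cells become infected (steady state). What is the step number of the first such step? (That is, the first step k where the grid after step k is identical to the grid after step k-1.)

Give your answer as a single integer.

Step 0 (initial): 1 infected
Step 1: +4 new -> 5 infected
Step 2: +6 new -> 11 infected
Step 3: +8 new -> 19 infected
Step 4: +8 new -> 27 infected
Step 5: +8 new -> 35 infected
Step 6: +6 new -> 41 infected
Step 7: +5 new -> 46 infected
Step 8: +4 new -> 50 infected
Step 9: +2 new -> 52 infected
Step 10: +0 new -> 52 infected

Answer: 10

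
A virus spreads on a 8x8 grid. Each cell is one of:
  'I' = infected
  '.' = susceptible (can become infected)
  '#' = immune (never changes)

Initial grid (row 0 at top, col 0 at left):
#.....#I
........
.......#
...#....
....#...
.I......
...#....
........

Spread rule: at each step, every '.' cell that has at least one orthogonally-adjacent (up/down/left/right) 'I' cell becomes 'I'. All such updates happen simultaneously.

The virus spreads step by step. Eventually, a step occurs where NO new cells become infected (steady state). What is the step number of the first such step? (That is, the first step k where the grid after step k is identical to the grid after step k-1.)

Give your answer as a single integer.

Step 0 (initial): 2 infected
Step 1: +5 new -> 7 infected
Step 2: +8 new -> 15 infected
Step 3: +9 new -> 24 infected
Step 4: +10 new -> 34 infected
Step 5: +14 new -> 48 infected
Step 6: +7 new -> 55 infected
Step 7: +2 new -> 57 infected
Step 8: +1 new -> 58 infected
Step 9: +0 new -> 58 infected

Answer: 9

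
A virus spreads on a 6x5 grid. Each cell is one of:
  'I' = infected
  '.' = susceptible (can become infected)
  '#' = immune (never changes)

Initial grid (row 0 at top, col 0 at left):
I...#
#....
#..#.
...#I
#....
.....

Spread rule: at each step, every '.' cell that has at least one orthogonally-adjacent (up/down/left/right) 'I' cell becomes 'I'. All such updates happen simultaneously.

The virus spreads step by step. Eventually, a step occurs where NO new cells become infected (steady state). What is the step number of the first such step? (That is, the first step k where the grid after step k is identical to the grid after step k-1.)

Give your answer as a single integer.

Step 0 (initial): 2 infected
Step 1: +3 new -> 5 infected
Step 2: +5 new -> 10 infected
Step 3: +6 new -> 16 infected
Step 4: +5 new -> 21 infected
Step 5: +2 new -> 23 infected
Step 6: +1 new -> 24 infected
Step 7: +0 new -> 24 infected

Answer: 7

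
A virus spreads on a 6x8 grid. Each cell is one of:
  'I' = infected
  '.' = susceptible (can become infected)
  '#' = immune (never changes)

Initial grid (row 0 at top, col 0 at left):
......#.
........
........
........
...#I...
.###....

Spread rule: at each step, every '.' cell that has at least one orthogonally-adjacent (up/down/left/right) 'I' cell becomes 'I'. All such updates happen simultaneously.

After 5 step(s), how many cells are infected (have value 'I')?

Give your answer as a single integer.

Answer: 33

Derivation:
Step 0 (initial): 1 infected
Step 1: +3 new -> 4 infected
Step 2: +5 new -> 9 infected
Step 3: +7 new -> 16 infected
Step 4: +9 new -> 25 infected
Step 5: +8 new -> 33 infected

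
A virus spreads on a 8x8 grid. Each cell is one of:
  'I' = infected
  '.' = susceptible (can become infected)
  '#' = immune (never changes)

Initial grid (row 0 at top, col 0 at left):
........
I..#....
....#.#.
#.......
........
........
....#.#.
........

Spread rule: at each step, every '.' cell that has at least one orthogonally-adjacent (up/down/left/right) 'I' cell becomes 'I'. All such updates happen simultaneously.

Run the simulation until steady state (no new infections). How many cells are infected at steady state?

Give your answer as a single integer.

Answer: 58

Derivation:
Step 0 (initial): 1 infected
Step 1: +3 new -> 4 infected
Step 2: +3 new -> 7 infected
Step 3: +3 new -> 10 infected
Step 4: +4 new -> 14 infected
Step 5: +5 new -> 19 infected
Step 6: +7 new -> 26 infected
Step 7: +8 new -> 34 infected
Step 8: +9 new -> 43 infected
Step 9: +5 new -> 48 infected
Step 10: +5 new -> 53 infected
Step 11: +2 new -> 55 infected
Step 12: +2 new -> 57 infected
Step 13: +1 new -> 58 infected
Step 14: +0 new -> 58 infected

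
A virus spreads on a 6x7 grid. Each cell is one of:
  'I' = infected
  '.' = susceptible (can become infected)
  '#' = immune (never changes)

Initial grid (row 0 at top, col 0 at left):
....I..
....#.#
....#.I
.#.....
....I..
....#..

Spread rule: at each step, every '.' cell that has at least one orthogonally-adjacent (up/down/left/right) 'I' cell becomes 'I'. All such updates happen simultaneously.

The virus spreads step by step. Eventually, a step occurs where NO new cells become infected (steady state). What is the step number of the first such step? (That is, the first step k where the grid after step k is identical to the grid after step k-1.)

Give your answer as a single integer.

Step 0 (initial): 3 infected
Step 1: +7 new -> 10 infected
Step 2: +10 new -> 20 infected
Step 3: +7 new -> 27 infected
Step 4: +5 new -> 32 infected
Step 5: +4 new -> 36 infected
Step 6: +1 new -> 37 infected
Step 7: +0 new -> 37 infected

Answer: 7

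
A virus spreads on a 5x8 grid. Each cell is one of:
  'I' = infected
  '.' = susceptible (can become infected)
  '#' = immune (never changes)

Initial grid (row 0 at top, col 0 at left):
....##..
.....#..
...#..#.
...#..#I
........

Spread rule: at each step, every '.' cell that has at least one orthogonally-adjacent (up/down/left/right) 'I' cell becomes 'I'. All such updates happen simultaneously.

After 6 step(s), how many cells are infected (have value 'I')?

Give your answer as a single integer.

Answer: 16

Derivation:
Step 0 (initial): 1 infected
Step 1: +2 new -> 3 infected
Step 2: +2 new -> 5 infected
Step 3: +3 new -> 8 infected
Step 4: +3 new -> 11 infected
Step 5: +3 new -> 14 infected
Step 6: +2 new -> 16 infected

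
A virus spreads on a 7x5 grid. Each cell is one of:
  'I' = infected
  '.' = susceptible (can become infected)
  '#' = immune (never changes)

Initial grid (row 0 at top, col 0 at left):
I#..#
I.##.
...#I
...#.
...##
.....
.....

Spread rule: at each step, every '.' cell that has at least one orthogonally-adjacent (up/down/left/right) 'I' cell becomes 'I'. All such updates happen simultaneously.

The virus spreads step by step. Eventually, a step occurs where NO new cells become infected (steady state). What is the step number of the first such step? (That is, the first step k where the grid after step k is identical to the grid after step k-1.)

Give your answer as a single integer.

Answer: 10

Derivation:
Step 0 (initial): 3 infected
Step 1: +4 new -> 7 infected
Step 2: +2 new -> 9 infected
Step 3: +3 new -> 12 infected
Step 4: +3 new -> 15 infected
Step 5: +3 new -> 18 infected
Step 6: +2 new -> 20 infected
Step 7: +2 new -> 22 infected
Step 8: +2 new -> 24 infected
Step 9: +1 new -> 25 infected
Step 10: +0 new -> 25 infected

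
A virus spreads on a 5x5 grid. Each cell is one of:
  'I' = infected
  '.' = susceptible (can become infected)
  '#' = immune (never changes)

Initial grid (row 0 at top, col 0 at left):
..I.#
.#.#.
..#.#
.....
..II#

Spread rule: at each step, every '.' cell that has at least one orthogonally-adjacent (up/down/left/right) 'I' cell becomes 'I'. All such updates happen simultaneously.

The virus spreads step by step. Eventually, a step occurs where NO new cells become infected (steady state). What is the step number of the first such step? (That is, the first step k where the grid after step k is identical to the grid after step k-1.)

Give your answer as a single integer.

Step 0 (initial): 3 infected
Step 1: +6 new -> 9 infected
Step 2: +5 new -> 14 infected
Step 3: +3 new -> 17 infected
Step 4: +1 new -> 18 infected
Step 5: +0 new -> 18 infected

Answer: 5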